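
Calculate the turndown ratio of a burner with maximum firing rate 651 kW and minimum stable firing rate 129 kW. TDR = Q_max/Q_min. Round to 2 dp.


TDR = Q_max / Q_min
TDR = 651 / 129 = 5.05


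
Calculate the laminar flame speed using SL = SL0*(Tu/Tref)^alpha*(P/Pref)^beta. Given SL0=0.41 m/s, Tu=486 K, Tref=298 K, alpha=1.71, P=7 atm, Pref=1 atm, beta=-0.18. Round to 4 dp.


SL = SL0 * (Tu/Tref)^alpha * (P/Pref)^beta
T ratio = 486/298 = 1.63087248
(T ratio)^alpha = 1.63087248^1.71 = 2.308013
(P/Pref)^beta = 7^(-0.18) = 0.704502
SL = 0.41 * 2.308013 * 0.704502 = 0.6667 m/s


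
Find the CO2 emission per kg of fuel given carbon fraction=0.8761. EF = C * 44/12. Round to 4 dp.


EF = C_frac * (M_CO2 / M_C)
EF = 0.8761 * (44/12)
EF = 0.8761 * 3.666667 = 3.2124 kg_CO2/kg_fuel


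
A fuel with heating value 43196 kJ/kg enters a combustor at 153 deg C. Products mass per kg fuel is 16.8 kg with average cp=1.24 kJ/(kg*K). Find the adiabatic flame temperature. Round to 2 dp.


T_ad = T_in + Hc / (m_p * cp)
Denominator = 16.8 * 1.24 = 20.8320
Temperature rise = 43196 / 20.8320 = 2073.54 K
T_ad = 153 + 2073.54 = 2226.54 deg C


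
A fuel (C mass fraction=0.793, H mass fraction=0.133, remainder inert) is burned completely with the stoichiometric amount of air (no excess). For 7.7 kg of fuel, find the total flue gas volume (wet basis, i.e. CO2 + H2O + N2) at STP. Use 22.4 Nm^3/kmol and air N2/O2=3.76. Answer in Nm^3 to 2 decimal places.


Per kg fuel: CO2 = (C/12 kmol)*22.4 = (0.793/12)*22.4 = 1.48027 Nm^3
Per kg fuel: H2O = (H/2 kmol)*22.4 = (0.133/2)*22.4 = 1.48960 Nm^3
O2 needed per kg fuel = C/12 + H/4 = 0.793/12 + 0.133/4 = 0.09933333 kmol
Per kg fuel: N2 = O2*3.76*22.4 = 0.09933333*3.76*22.4 = 8.36625 Nm^3
Total per kg = 1.48027 + 1.48960 + 8.36625 = 11.33612 Nm^3
Total = 11.33612 * 7.7 = 87.29 Nm^3


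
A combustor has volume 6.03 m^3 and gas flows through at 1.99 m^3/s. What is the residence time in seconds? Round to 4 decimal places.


tau = V / Q_flow
tau = 6.03 / 1.99 = 3.0302 s


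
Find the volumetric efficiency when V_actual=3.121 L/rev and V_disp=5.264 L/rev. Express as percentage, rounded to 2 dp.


eta_v = (V_actual / V_disp) * 100
Ratio = 3.121 / 5.264 = 0.5929
eta_v = 0.5929 * 100 = 59.29%


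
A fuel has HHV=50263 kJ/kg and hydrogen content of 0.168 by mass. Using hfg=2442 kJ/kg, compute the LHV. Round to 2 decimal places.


LHV = HHV - hfg * 9 * H
Water correction = 2442 * 9 * 0.168 = 3692.304 kJ/kg
LHV = 50263 - 3692.304 = 46570.70 kJ/kg


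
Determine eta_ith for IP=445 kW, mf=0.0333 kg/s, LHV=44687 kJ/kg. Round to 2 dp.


eta_ith = (IP / (mf * LHV)) * 100
Denominator = 0.0333 * 44687 = 1488.0771 kW
eta_ith = (445 / 1488.0771) * 100 = 29.90%


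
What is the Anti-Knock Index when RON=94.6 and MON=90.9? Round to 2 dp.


AKI = (RON + MON) / 2
AKI = (94.6 + 90.9) / 2
AKI = 185.5 / 2 = 92.75


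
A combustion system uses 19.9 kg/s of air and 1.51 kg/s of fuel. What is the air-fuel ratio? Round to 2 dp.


AFR = m_air / m_fuel
AFR = 19.9 / 1.51 = 13.18


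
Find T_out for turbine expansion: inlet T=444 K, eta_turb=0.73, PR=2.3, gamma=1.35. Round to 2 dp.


T_out = T_in * (1 - eta * (1 - PR^(-(gamma-1)/gamma)))
Exponent = -(1.35-1)/1.35 = -0.25925926
PR^exp = 2.3^(-0.25925926) = 0.80578413
Factor = 1 - 0.73*(1 - 0.80578413) = 0.85822241
T_out = 444 * 0.85822241 = 381.05 K


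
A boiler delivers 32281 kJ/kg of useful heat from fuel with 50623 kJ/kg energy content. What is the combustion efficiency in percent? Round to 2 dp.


Efficiency = (Q_useful / Q_fuel) * 100
Efficiency = (32281 / 50623) * 100
Efficiency = 0.6377 * 100 = 63.77%


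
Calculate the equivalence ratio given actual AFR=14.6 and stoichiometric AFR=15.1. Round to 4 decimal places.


phi = AFR_stoich / AFR_actual
phi = 15.1 / 14.6 = 1.0342


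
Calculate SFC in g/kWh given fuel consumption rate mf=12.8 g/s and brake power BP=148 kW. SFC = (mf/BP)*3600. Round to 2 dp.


SFC = (mf / BP) * 3600
Rate = 12.8 / 148 = 0.086486 g/(s*kW)
SFC = 0.086486 * 3600 = 311.35 g/kWh


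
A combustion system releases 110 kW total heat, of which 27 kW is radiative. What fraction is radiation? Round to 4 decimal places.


f_rad = Q_rad / Q_total
f_rad = 27 / 110 = 0.2455


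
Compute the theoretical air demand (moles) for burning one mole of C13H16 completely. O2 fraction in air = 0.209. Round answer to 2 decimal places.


Balanced combustion: C13H16 + 17 O2 -> 13 CO2 + 8 H2O
O2 needed = C + H/4 = 13 + 16/4 = 17.00 moles
Air moles = O2 / 0.209 = 17.00 / 0.209 = 81.34 moles air


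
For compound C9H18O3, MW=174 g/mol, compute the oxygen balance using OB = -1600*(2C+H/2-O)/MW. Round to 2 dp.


OB = -1600 * (2C + H/2 - O) / MW
Inner = 2*9 + 18/2 - 3 = 24.00
OB = -1600 * 24.00 / 174 = -220.69%


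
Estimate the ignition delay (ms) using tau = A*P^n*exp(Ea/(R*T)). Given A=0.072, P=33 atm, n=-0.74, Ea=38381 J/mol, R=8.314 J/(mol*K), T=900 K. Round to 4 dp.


tau = A * P^n * exp(Ea/(R*T))
P^n = 33^(-0.74) = 0.07521417
Ea/(R*T) = 38381/(8.314*900) = 5.129367
exp(Ea/(R*T)) = 168.910130
tau = 0.072 * 0.07521417 * 168.910130 = 0.9147 ms


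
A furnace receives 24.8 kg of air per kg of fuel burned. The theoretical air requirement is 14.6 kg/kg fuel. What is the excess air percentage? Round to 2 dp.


Excess air = actual - stoichiometric = 24.8 - 14.6 = 10.20 kg/kg fuel
Excess air % = (excess / stoich) * 100 = (10.20 / 14.6) * 100 = 69.86%


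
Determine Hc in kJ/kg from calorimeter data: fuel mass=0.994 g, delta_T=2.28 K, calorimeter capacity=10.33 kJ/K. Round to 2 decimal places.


Hc = C_cal * delta_T / m_fuel
Q_released = 10.33 * 2.28 = 23.5524 kJ
m_fuel = 0.994 g = 0.994/1000 kg = 0.000994 kg
Hc = 23.5524 / 0.000994 = 23694.57 kJ/kg


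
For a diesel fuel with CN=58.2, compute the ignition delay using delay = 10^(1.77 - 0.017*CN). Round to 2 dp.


delay = 10^(1.77 - 0.017*CN)
Exponent = 1.77 - 0.017*58.2 = 0.7806
delay = 10^0.7806 = 6.03 ms


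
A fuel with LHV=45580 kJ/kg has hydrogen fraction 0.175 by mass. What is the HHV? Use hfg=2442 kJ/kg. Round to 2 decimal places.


HHV = LHV + hfg * 9 * H
Water addition = 2442 * 9 * 0.175 = 3846.150 kJ/kg
HHV = 45580 + 3846.150 = 49426.15 kJ/kg


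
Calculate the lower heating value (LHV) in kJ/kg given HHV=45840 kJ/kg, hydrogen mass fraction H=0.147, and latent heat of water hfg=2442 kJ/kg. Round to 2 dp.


LHV = HHV - hfg * 9 * H
Water correction = 2442 * 9 * 0.147 = 3230.766 kJ/kg
LHV = 45840 - 3230.766 = 42609.23 kJ/kg


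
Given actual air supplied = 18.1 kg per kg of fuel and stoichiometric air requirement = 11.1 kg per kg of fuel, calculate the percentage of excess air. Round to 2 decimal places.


Excess air = actual - stoichiometric = 18.1 - 11.1 = 7.00 kg/kg fuel
Excess air % = (excess / stoich) * 100 = (7.00 / 11.1) * 100 = 63.06%


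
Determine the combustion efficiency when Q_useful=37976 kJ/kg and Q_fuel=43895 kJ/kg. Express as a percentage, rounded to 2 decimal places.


Efficiency = (Q_useful / Q_fuel) * 100
Efficiency = (37976 / 43895) * 100
Efficiency = 0.8652 * 100 = 86.52%


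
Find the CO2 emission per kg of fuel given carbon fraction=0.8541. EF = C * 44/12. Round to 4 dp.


EF = C_frac * (M_CO2 / M_C)
EF = 0.8541 * (44/12)
EF = 0.8541 * 3.666667 = 3.1317 kg_CO2/kg_fuel


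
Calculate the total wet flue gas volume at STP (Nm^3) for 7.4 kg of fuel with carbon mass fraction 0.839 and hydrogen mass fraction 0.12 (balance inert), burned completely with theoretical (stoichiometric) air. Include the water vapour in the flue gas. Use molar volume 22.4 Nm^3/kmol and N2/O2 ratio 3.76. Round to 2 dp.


Per kg fuel: CO2 = (C/12 kmol)*22.4 = (0.839/12)*22.4 = 1.56613 Nm^3
Per kg fuel: H2O = (H/2 kmol)*22.4 = (0.12/2)*22.4 = 1.34400 Nm^3
O2 needed per kg fuel = C/12 + H/4 = 0.839/12 + 0.12/4 = 0.09991667 kmol
Per kg fuel: N2 = O2*3.76*22.4 = 0.09991667*3.76*22.4 = 8.41538 Nm^3
Total per kg = 1.56613 + 1.34400 + 8.41538 = 11.32551 Nm^3
Total = 11.32551 * 7.4 = 83.81 Nm^3


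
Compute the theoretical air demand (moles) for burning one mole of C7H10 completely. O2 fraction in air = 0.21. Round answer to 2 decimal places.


Balanced combustion: C7H10 + 9.5 O2 -> 7 CO2 + 5 H2O
O2 needed = C + H/4 = 7 + 10/4 = 9.50 moles
Air moles = O2 / 0.21 = 9.50 / 0.21 = 45.24 moles air


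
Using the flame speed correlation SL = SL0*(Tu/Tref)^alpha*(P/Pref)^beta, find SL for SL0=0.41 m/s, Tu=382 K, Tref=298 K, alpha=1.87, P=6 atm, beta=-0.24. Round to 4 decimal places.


SL = SL0 * (Tu/Tref)^alpha * (P/Pref)^beta
T ratio = 382/298 = 1.28187919
(T ratio)^alpha = 1.28187919^1.87 = 1.591014
(P/Pref)^beta = 6^(-0.24) = 0.650495
SL = 0.41 * 1.591014 * 0.650495 = 0.4243 m/s


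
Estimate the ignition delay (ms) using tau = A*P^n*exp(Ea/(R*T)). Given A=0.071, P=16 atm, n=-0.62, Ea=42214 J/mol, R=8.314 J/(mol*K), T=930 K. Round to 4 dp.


tau = A * P^n * exp(Ea/(R*T))
P^n = 16^(-0.62) = 0.17924441
Ea/(R*T) = 42214/(8.314*930) = 5.459634
exp(Ea/(R*T)) = 235.011416
tau = 0.071 * 0.17924441 * 235.011416 = 2.9908 ms


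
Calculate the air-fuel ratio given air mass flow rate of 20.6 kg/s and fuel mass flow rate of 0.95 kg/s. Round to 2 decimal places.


AFR = m_air / m_fuel
AFR = 20.6 / 0.95 = 21.68


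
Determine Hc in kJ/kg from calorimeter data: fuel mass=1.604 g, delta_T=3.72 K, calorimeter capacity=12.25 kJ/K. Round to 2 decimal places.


Hc = C_cal * delta_T / m_fuel
Q_released = 12.25 * 3.72 = 45.5700 kJ
m_fuel = 1.604 g = 1.604/1000 kg = 0.001604 kg
Hc = 45.5700 / 0.001604 = 28410.22 kJ/kg


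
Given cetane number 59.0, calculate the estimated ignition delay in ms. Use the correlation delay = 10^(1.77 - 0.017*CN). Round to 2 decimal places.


delay = 10^(1.77 - 0.017*CN)
Exponent = 1.77 - 0.017*59.0 = 0.7670
delay = 10^0.7670 = 5.85 ms


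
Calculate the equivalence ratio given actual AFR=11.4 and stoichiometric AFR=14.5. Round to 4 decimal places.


phi = AFR_stoich / AFR_actual
phi = 14.5 / 11.4 = 1.2719


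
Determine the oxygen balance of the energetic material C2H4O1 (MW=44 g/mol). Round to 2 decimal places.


OB = -1600 * (2C + H/2 - O) / MW
Inner = 2*2 + 4/2 - 1 = 5.00
OB = -1600 * 5.00 / 44 = -181.82%


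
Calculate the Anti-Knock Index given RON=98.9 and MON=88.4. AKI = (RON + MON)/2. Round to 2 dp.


AKI = (RON + MON) / 2
AKI = (98.9 + 88.4) / 2
AKI = 187.3 / 2 = 93.65


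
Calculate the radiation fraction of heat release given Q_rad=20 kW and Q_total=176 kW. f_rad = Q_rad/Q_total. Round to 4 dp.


f_rad = Q_rad / Q_total
f_rad = 20 / 176 = 0.1136


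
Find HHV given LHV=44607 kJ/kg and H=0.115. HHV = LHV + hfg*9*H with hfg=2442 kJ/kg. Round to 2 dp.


HHV = LHV + hfg * 9 * H
Water addition = 2442 * 9 * 0.115 = 2527.470 kJ/kg
HHV = 44607 + 2527.470 = 47134.47 kJ/kg


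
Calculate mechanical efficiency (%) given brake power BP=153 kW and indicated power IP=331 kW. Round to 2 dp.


eta_mech = (BP / IP) * 100
Ratio = 153 / 331 = 0.4622
eta_mech = 0.4622 * 100 = 46.22%


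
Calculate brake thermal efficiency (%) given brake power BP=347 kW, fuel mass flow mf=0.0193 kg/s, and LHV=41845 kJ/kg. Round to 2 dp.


eta_BTE = (BP / (mf * LHV)) * 100
Denominator = 0.0193 * 41845 = 807.6085 kW
eta_BTE = (347 / 807.6085) * 100 = 42.97%


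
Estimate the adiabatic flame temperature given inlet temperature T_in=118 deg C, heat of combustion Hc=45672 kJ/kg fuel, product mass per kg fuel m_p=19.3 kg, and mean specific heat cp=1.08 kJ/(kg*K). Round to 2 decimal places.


T_ad = T_in + Hc / (m_p * cp)
Denominator = 19.3 * 1.08 = 20.8440
Temperature rise = 45672 / 20.8440 = 2191.13 K
T_ad = 118 + 2191.13 = 2309.13 deg C


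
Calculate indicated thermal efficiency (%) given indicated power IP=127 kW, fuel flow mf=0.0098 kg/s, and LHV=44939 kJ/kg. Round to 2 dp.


eta_ith = (IP / (mf * LHV)) * 100
Denominator = 0.0098 * 44939 = 440.4022 kW
eta_ith = (127 / 440.4022) * 100 = 28.84%


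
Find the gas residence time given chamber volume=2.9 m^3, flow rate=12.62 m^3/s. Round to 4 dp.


tau = V / Q_flow
tau = 2.9 / 12.62 = 0.2298 s


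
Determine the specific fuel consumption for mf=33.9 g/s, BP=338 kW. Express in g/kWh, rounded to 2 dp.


SFC = (mf / BP) * 3600
Rate = 33.9 / 338 = 0.100296 g/(s*kW)
SFC = 0.100296 * 3600 = 361.07 g/kWh


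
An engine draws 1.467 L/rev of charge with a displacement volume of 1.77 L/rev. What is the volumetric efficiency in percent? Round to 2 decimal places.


eta_v = (V_actual / V_disp) * 100
Ratio = 1.467 / 1.77 = 0.8288
eta_v = 0.8288 * 100 = 82.88%


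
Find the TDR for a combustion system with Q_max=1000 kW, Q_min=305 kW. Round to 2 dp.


TDR = Q_max / Q_min
TDR = 1000 / 305 = 3.28


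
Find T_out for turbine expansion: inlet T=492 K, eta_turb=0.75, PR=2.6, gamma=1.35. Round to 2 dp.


T_out = T_in * (1 - eta * (1 - PR^(-(gamma-1)/gamma)))
Exponent = -(1.35-1)/1.35 = -0.25925926
PR^exp = 2.6^(-0.25925926) = 0.78057442
Factor = 1 - 0.75*(1 - 0.78057442) = 0.83543082
T_out = 492 * 0.83543082 = 411.03 K


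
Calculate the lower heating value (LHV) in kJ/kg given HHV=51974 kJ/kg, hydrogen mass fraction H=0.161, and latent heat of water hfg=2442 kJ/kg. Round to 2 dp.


LHV = HHV - hfg * 9 * H
Water correction = 2442 * 9 * 0.161 = 3538.458 kJ/kg
LHV = 51974 - 3538.458 = 48435.54 kJ/kg


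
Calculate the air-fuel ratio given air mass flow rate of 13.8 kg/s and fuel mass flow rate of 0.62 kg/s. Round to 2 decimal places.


AFR = m_air / m_fuel
AFR = 13.8 / 0.62 = 22.26


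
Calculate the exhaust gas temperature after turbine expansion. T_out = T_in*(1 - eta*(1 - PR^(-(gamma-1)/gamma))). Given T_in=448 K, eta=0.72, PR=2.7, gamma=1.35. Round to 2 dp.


T_out = T_in * (1 - eta * (1 - PR^(-(gamma-1)/gamma)))
Exponent = -(1.35-1)/1.35 = -0.25925926
PR^exp = 2.7^(-0.25925926) = 0.77297411
Factor = 1 - 0.72*(1 - 0.77297411) = 0.83654136
T_out = 448 * 0.83654136 = 374.77 K


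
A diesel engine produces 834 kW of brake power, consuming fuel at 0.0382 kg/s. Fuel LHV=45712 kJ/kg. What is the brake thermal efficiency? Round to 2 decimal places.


eta_BTE = (BP / (mf * LHV)) * 100
Denominator = 0.0382 * 45712 = 1746.1984 kW
eta_BTE = (834 / 1746.1984) * 100 = 47.76%


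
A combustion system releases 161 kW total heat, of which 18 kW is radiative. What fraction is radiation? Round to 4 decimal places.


f_rad = Q_rad / Q_total
f_rad = 18 / 161 = 0.1118


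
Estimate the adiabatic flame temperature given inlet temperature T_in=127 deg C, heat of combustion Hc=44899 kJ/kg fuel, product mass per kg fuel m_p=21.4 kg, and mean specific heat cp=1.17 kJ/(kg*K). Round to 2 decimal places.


T_ad = T_in + Hc / (m_p * cp)
Denominator = 21.4 * 1.17 = 25.0380
Temperature rise = 44899 / 25.0380 = 1793.23 K
T_ad = 127 + 1793.23 = 1920.23 deg C


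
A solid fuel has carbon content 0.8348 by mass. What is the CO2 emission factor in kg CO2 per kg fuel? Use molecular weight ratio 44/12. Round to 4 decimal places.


EF = C_frac * (M_CO2 / M_C)
EF = 0.8348 * (44/12)
EF = 0.8348 * 3.666667 = 3.0609 kg_CO2/kg_fuel


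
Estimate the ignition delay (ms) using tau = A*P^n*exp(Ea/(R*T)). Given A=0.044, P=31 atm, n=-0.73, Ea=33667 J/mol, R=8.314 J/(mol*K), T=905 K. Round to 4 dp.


tau = A * P^n * exp(Ea/(R*T))
P^n = 31^(-0.73) = 0.08152785
Ea/(R*T) = 33667/(8.314*905) = 4.474513
exp(Ea/(R*T)) = 87.751896
tau = 0.044 * 0.08152785 * 87.751896 = 0.3148 ms


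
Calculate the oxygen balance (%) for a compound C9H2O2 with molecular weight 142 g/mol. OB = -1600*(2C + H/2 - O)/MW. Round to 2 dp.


OB = -1600 * (2C + H/2 - O) / MW
Inner = 2*9 + 2/2 - 2 = 17.00
OB = -1600 * 17.00 / 142 = -191.55%


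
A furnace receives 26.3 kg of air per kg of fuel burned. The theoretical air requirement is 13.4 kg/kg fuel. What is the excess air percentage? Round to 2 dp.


Excess air = actual - stoichiometric = 26.3 - 13.4 = 12.90 kg/kg fuel
Excess air % = (excess / stoich) * 100 = (12.90 / 13.4) * 100 = 96.27%


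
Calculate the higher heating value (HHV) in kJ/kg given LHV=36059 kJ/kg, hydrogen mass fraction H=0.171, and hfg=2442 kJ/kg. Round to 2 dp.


HHV = LHV + hfg * 9 * H
Water addition = 2442 * 9 * 0.171 = 3758.238 kJ/kg
HHV = 36059 + 3758.238 = 39817.24 kJ/kg


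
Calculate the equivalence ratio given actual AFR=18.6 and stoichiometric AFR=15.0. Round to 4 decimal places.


phi = AFR_stoich / AFR_actual
phi = 15.0 / 18.6 = 0.8065


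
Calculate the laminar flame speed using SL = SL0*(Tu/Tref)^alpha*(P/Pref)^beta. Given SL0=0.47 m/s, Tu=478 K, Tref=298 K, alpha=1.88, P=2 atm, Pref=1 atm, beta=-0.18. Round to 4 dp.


SL = SL0 * (Tu/Tref)^alpha * (P/Pref)^beta
T ratio = 478/298 = 1.60402685
(T ratio)^alpha = 1.60402685^1.88 = 2.431072
(P/Pref)^beta = 2^(-0.18) = 0.882703
SL = 0.47 * 2.431072 * 0.882703 = 1.0086 m/s


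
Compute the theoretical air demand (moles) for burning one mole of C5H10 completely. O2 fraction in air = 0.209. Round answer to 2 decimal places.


Balanced combustion: C5H10 + 7.5 O2 -> 5 CO2 + 5 H2O
O2 needed = C + H/4 = 5 + 10/4 = 7.50 moles
Air moles = O2 / 0.209 = 7.50 / 0.209 = 35.89 moles air


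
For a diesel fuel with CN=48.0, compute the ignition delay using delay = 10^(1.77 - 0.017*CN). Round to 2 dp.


delay = 10^(1.77 - 0.017*CN)
Exponent = 1.77 - 0.017*48.0 = 0.9540
delay = 10^0.9540 = 8.99 ms


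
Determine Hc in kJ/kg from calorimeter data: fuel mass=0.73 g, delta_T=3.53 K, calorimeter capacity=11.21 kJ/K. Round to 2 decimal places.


Hc = C_cal * delta_T / m_fuel
Q_released = 11.21 * 3.53 = 39.5713 kJ
m_fuel = 0.73 g = 0.73/1000 kg = 0.000730 kg
Hc = 39.5713 / 0.000730 = 54207.26 kJ/kg


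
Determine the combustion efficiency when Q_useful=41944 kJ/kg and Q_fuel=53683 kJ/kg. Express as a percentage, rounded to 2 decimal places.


Efficiency = (Q_useful / Q_fuel) * 100
Efficiency = (41944 / 53683) * 100
Efficiency = 0.7813 * 100 = 78.13%


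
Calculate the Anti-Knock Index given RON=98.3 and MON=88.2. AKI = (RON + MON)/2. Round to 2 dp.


AKI = (RON + MON) / 2
AKI = (98.3 + 88.2) / 2
AKI = 186.5 / 2 = 93.25


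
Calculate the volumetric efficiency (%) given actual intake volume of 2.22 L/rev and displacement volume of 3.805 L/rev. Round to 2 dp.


eta_v = (V_actual / V_disp) * 100
Ratio = 2.22 / 3.805 = 0.5834
eta_v = 0.5834 * 100 = 58.34%


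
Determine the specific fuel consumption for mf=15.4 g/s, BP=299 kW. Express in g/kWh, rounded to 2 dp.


SFC = (mf / BP) * 3600
Rate = 15.4 / 299 = 0.051505 g/(s*kW)
SFC = 0.051505 * 3600 = 185.42 g/kWh


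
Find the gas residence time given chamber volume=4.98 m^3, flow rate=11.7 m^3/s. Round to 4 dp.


tau = V / Q_flow
tau = 4.98 / 11.7 = 0.4256 s


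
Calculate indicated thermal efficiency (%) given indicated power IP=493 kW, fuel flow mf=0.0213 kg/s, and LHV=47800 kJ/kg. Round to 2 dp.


eta_ith = (IP / (mf * LHV)) * 100
Denominator = 0.0213 * 47800 = 1018.1400 kW
eta_ith = (493 / 1018.1400) * 100 = 48.42%


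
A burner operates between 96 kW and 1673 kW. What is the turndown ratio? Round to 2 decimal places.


TDR = Q_max / Q_min
TDR = 1673 / 96 = 17.43


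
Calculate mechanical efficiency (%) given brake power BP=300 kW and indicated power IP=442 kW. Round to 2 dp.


eta_mech = (BP / IP) * 100
Ratio = 300 / 442 = 0.6787
eta_mech = 0.6787 * 100 = 67.87%


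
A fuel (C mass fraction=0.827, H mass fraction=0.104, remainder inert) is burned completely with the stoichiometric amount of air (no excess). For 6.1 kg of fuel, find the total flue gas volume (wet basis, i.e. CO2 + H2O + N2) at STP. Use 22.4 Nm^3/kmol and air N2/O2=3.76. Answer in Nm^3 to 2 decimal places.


Per kg fuel: CO2 = (C/12 kmol)*22.4 = (0.827/12)*22.4 = 1.54373 Nm^3
Per kg fuel: H2O = (H/2 kmol)*22.4 = (0.104/2)*22.4 = 1.16480 Nm^3
O2 needed per kg fuel = C/12 + H/4 = 0.827/12 + 0.104/4 = 0.09491667 kmol
Per kg fuel: N2 = O2*3.76*22.4 = 0.09491667*3.76*22.4 = 7.99426 Nm^3
Total per kg = 1.54373 + 1.16480 + 7.99426 = 10.70279 Nm^3
Total = 10.70279 * 6.1 = 65.29 Nm^3


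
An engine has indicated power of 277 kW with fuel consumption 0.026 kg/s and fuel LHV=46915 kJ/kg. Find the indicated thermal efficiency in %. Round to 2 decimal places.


eta_ith = (IP / (mf * LHV)) * 100
Denominator = 0.026 * 46915 = 1219.7900 kW
eta_ith = (277 / 1219.7900) * 100 = 22.71%


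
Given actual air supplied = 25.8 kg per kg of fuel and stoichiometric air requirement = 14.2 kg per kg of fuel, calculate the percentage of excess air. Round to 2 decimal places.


Excess air = actual - stoichiometric = 25.8 - 14.2 = 11.60 kg/kg fuel
Excess air % = (excess / stoich) * 100 = (11.60 / 14.2) * 100 = 81.69%


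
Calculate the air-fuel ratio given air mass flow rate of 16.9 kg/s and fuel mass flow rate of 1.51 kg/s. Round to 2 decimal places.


AFR = m_air / m_fuel
AFR = 16.9 / 1.51 = 11.19


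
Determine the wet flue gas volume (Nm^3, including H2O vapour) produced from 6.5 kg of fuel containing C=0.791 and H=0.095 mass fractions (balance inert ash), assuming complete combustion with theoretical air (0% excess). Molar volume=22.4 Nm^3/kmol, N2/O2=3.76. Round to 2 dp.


Per kg fuel: CO2 = (C/12 kmol)*22.4 = (0.791/12)*22.4 = 1.47653 Nm^3
Per kg fuel: H2O = (H/2 kmol)*22.4 = (0.095/2)*22.4 = 1.06400 Nm^3
O2 needed per kg fuel = C/12 + H/4 = 0.791/12 + 0.095/4 = 0.08966667 kmol
Per kg fuel: N2 = O2*3.76*22.4 = 0.08966667*3.76*22.4 = 7.55209 Nm^3
Total per kg = 1.47653 + 1.06400 + 7.55209 = 10.09262 Nm^3
Total = 10.09262 * 6.5 = 65.60 Nm^3


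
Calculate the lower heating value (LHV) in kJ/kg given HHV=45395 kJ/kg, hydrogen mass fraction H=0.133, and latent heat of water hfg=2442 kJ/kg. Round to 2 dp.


LHV = HHV - hfg * 9 * H
Water correction = 2442 * 9 * 0.133 = 2923.074 kJ/kg
LHV = 45395 - 2923.074 = 42471.93 kJ/kg


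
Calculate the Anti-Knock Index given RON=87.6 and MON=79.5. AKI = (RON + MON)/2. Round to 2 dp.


AKI = (RON + MON) / 2
AKI = (87.6 + 79.5) / 2
AKI = 167.1 / 2 = 83.55


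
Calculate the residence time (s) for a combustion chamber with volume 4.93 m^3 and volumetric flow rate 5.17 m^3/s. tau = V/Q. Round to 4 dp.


tau = V / Q_flow
tau = 4.93 / 5.17 = 0.9536 s


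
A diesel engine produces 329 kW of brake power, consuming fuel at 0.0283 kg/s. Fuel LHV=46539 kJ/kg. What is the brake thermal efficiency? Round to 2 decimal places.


eta_BTE = (BP / (mf * LHV)) * 100
Denominator = 0.0283 * 46539 = 1317.0537 kW
eta_BTE = (329 / 1317.0537) * 100 = 24.98%


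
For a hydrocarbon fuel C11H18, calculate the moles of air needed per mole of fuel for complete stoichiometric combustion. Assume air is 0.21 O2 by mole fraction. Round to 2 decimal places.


Balanced combustion: C11H18 + 15.5 O2 -> 11 CO2 + 9 H2O
O2 needed = C + H/4 = 11 + 18/4 = 15.50 moles
Air moles = O2 / 0.21 = 15.50 / 0.21 = 73.81 moles air


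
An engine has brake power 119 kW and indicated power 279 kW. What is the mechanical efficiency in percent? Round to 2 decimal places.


eta_mech = (BP / IP) * 100
Ratio = 119 / 279 = 0.4265
eta_mech = 0.4265 * 100 = 42.65%


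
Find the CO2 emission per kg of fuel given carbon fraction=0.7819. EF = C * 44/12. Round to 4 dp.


EF = C_frac * (M_CO2 / M_C)
EF = 0.7819 * (44/12)
EF = 0.7819 * 3.666667 = 2.8670 kg_CO2/kg_fuel


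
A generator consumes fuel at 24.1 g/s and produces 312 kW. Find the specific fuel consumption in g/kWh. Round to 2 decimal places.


SFC = (mf / BP) * 3600
Rate = 24.1 / 312 = 0.077244 g/(s*kW)
SFC = 0.077244 * 3600 = 278.08 g/kWh


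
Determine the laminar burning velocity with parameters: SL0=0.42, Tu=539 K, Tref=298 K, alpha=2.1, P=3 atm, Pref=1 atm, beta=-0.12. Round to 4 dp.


SL = SL0 * (Tu/Tref)^alpha * (P/Pref)^beta
T ratio = 539/298 = 1.80872483
(T ratio)^alpha = 1.80872483^2.1 = 3.471221
(P/Pref)^beta = 3^(-0.12) = 0.876487
SL = 0.42 * 3.471221 * 0.876487 = 1.2778 m/s


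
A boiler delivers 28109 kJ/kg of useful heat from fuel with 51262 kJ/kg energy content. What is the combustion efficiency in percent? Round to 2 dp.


Efficiency = (Q_useful / Q_fuel) * 100
Efficiency = (28109 / 51262) * 100
Efficiency = 0.5483 * 100 = 54.83%


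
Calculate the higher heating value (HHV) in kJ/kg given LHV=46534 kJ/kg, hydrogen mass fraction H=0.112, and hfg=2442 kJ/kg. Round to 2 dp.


HHV = LHV + hfg * 9 * H
Water addition = 2442 * 9 * 0.112 = 2461.536 kJ/kg
HHV = 46534 + 2461.536 = 48995.54 kJ/kg


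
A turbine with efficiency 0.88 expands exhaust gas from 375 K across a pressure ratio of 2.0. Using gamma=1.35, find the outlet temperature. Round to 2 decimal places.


T_out = T_in * (1 - eta * (1 - PR^(-(gamma-1)/gamma)))
Exponent = -(1.35-1)/1.35 = -0.25925926
PR^exp = 2.0^(-0.25925926) = 0.83551680
Factor = 1 - 0.88*(1 - 0.83551680) = 0.85525478
T_out = 375 * 0.85525478 = 320.72 K


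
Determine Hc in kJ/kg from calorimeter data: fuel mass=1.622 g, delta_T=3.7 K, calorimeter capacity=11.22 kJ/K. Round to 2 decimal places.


Hc = C_cal * delta_T / m_fuel
Q_released = 11.22 * 3.7 = 41.5140 kJ
m_fuel = 1.622 g = 1.622/1000 kg = 0.001622 kg
Hc = 41.5140 / 0.001622 = 25594.33 kJ/kg


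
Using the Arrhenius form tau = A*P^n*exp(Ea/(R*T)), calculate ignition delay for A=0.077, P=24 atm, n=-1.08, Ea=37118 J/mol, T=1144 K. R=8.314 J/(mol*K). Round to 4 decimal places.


tau = A * P^n * exp(Ea/(R*T))
P^n = 24^(-1.08) = 0.03231260
Ea/(R*T) = 37118/(8.314*1144) = 3.902550
exp(Ea/(R*T)) = 49.528607
tau = 0.077 * 0.03231260 * 49.528607 = 0.1232 ms


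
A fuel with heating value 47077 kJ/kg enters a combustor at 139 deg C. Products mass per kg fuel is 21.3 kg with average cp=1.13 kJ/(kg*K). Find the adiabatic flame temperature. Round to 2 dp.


T_ad = T_in + Hc / (m_p * cp)
Denominator = 21.3 * 1.13 = 24.0690
Temperature rise = 47077 / 24.0690 = 1955.92 K
T_ad = 139 + 1955.92 = 2094.92 deg C


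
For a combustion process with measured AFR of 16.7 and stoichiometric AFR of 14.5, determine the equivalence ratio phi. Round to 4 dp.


phi = AFR_stoich / AFR_actual
phi = 14.5 / 16.7 = 0.8683


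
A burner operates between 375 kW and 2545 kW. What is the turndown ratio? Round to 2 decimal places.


TDR = Q_max / Q_min
TDR = 2545 / 375 = 6.79


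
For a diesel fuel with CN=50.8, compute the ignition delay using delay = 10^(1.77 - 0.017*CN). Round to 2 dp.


delay = 10^(1.77 - 0.017*CN)
Exponent = 1.77 - 0.017*50.8 = 0.9064
delay = 10^0.9064 = 8.06 ms


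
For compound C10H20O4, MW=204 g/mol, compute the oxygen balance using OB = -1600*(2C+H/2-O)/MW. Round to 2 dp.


OB = -1600 * (2C + H/2 - O) / MW
Inner = 2*10 + 20/2 - 4 = 26.00
OB = -1600 * 26.00 / 204 = -203.92%


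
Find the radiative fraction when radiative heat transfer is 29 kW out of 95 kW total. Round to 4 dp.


f_rad = Q_rad / Q_total
f_rad = 29 / 95 = 0.3053


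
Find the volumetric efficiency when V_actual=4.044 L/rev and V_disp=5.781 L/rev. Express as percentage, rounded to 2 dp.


eta_v = (V_actual / V_disp) * 100
Ratio = 4.044 / 5.781 = 0.6995
eta_v = 0.6995 * 100 = 69.95%


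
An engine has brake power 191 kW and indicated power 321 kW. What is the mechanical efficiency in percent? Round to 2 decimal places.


eta_mech = (BP / IP) * 100
Ratio = 191 / 321 = 0.5950
eta_mech = 0.5950 * 100 = 59.50%


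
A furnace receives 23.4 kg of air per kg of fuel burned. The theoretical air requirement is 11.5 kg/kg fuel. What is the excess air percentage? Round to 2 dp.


Excess air = actual - stoichiometric = 23.4 - 11.5 = 11.90 kg/kg fuel
Excess air % = (excess / stoich) * 100 = (11.90 / 11.5) * 100 = 103.48%


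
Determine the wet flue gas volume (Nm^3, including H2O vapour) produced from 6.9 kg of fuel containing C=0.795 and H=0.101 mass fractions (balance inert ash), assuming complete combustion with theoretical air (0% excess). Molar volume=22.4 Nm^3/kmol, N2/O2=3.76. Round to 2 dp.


Per kg fuel: CO2 = (C/12 kmol)*22.4 = (0.795/12)*22.4 = 1.48400 Nm^3
Per kg fuel: H2O = (H/2 kmol)*22.4 = (0.101/2)*22.4 = 1.13120 Nm^3
O2 needed per kg fuel = C/12 + H/4 = 0.795/12 + 0.101/4 = 0.09150000 kmol
Per kg fuel: N2 = O2*3.76*22.4 = 0.09150000*3.76*22.4 = 7.70650 Nm^3
Total per kg = 1.48400 + 1.13120 + 7.70650 = 10.32170 Nm^3
Total = 10.32170 * 6.9 = 71.22 Nm^3


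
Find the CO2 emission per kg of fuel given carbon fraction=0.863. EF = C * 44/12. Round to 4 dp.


EF = C_frac * (M_CO2 / M_C)
EF = 0.863 * (44/12)
EF = 0.863 * 3.666667 = 3.1643 kg_CO2/kg_fuel


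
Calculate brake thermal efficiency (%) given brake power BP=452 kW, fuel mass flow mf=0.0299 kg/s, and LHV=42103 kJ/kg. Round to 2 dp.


eta_BTE = (BP / (mf * LHV)) * 100
Denominator = 0.0299 * 42103 = 1258.8797 kW
eta_BTE = (452 / 1258.8797) * 100 = 35.90%


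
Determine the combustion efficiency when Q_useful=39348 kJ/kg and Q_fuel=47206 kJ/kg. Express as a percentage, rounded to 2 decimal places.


Efficiency = (Q_useful / Q_fuel) * 100
Efficiency = (39348 / 47206) * 100
Efficiency = 0.8335 * 100 = 83.35%


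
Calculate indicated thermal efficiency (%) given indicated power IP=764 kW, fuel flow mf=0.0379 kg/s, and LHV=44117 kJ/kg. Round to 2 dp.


eta_ith = (IP / (mf * LHV)) * 100
Denominator = 0.0379 * 44117 = 1672.0343 kW
eta_ith = (764 / 1672.0343) * 100 = 45.69%


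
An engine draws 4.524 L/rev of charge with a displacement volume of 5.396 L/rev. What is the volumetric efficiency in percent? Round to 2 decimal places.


eta_v = (V_actual / V_disp) * 100
Ratio = 4.524 / 5.396 = 0.8384
eta_v = 0.8384 * 100 = 83.84%


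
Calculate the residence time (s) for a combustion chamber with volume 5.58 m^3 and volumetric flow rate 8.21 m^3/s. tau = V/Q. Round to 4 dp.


tau = V / Q_flow
tau = 5.58 / 8.21 = 0.6797 s


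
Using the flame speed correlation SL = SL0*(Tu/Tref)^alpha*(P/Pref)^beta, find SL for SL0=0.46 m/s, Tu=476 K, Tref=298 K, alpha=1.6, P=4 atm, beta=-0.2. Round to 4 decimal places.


SL = SL0 * (Tu/Tref)^alpha * (P/Pref)^beta
T ratio = 476/298 = 1.59731544
(T ratio)^alpha = 1.59731544^1.6 = 2.115559
(P/Pref)^beta = 4^(-0.2) = 0.757858
SL = 0.46 * 2.115559 * 0.757858 = 0.7375 m/s


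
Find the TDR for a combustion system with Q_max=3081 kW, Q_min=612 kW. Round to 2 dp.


TDR = Q_max / Q_min
TDR = 3081 / 612 = 5.03


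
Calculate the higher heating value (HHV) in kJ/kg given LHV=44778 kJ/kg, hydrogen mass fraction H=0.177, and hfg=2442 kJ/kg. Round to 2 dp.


HHV = LHV + hfg * 9 * H
Water addition = 2442 * 9 * 0.177 = 3890.106 kJ/kg
HHV = 44778 + 3890.106 = 48668.11 kJ/kg


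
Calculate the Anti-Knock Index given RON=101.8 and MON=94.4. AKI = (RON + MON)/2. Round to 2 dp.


AKI = (RON + MON) / 2
AKI = (101.8 + 94.4) / 2
AKI = 196.2 / 2 = 98.10


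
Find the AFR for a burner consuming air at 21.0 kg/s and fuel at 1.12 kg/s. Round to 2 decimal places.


AFR = m_air / m_fuel
AFR = 21.0 / 1.12 = 18.75


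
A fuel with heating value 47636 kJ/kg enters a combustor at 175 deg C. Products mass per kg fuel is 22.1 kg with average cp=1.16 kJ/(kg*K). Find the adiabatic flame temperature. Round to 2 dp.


T_ad = T_in + Hc / (m_p * cp)
Denominator = 22.1 * 1.16 = 25.6360
Temperature rise = 47636 / 25.6360 = 1858.17 K
T_ad = 175 + 1858.17 = 2033.17 deg C


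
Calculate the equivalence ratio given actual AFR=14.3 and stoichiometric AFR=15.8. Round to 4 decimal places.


phi = AFR_stoich / AFR_actual
phi = 15.8 / 14.3 = 1.1049


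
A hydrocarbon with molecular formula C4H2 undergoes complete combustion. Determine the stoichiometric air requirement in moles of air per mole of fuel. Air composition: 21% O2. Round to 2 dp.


Balanced combustion: C4H2 + 4.5 O2 -> 4 CO2 + 1 H2O
O2 needed = C + H/4 = 4 + 2/4 = 4.50 moles
Air moles = O2 / 0.21 = 4.50 / 0.21 = 21.43 moles air


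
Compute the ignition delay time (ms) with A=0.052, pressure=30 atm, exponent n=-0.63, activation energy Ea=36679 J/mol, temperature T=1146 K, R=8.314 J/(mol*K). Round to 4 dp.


tau = A * P^n * exp(Ea/(R*T))
P^n = 30^(-0.63) = 0.11733123
Ea/(R*T) = 36679/(8.314*1146) = 3.849664
exp(Ea/(R*T)) = 46.977286
tau = 0.052 * 0.11733123 * 46.977286 = 0.2866 ms


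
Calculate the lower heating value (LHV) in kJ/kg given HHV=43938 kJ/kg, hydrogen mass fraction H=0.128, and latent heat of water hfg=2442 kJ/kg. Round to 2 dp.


LHV = HHV - hfg * 9 * H
Water correction = 2442 * 9 * 0.128 = 2813.184 kJ/kg
LHV = 43938 - 2813.184 = 41124.82 kJ/kg


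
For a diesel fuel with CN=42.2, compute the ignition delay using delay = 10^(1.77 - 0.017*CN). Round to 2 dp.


delay = 10^(1.77 - 0.017*CN)
Exponent = 1.77 - 0.017*42.2 = 1.0526
delay = 10^1.0526 = 11.29 ms


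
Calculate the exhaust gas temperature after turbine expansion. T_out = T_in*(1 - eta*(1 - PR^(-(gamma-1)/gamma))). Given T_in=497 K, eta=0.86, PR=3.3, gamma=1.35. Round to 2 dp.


T_out = T_in * (1 - eta * (1 - PR^(-(gamma-1)/gamma)))
Exponent = -(1.35-1)/1.35 = -0.25925926
PR^exp = 3.3^(-0.25925926) = 0.73378775
Factor = 1 - 0.86*(1 - 0.73378775) = 0.77105747
T_out = 497 * 0.77105747 = 383.22 K


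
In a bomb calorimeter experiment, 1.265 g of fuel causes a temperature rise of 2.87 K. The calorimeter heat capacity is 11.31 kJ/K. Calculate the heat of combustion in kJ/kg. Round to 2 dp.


Hc = C_cal * delta_T / m_fuel
Q_released = 11.31 * 2.87 = 32.4597 kJ
m_fuel = 1.265 g = 1.265/1000 kg = 0.001265 kg
Hc = 32.4597 / 0.001265 = 25659.84 kJ/kg


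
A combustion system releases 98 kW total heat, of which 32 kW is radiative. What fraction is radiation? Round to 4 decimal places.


f_rad = Q_rad / Q_total
f_rad = 32 / 98 = 0.3265


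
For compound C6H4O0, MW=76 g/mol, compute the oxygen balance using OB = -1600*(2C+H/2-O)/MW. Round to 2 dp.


OB = -1600 * (2C + H/2 - O) / MW
Inner = 2*6 + 4/2 - 0 = 14.00
OB = -1600 * 14.00 / 76 = -294.74%


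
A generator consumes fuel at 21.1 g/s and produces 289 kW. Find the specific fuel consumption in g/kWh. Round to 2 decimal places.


SFC = (mf / BP) * 3600
Rate = 21.1 / 289 = 0.073010 g/(s*kW)
SFC = 0.073010 * 3600 = 262.84 g/kWh


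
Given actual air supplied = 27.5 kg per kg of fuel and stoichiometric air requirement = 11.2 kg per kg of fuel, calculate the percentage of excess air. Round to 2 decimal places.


Excess air = actual - stoichiometric = 27.5 - 11.2 = 16.30 kg/kg fuel
Excess air % = (excess / stoich) * 100 = (16.30 / 11.2) * 100 = 145.54%


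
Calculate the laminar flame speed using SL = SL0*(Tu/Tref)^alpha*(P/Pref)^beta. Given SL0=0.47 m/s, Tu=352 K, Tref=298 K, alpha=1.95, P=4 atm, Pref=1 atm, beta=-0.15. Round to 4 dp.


SL = SL0 * (Tu/Tref)^alpha * (P/Pref)^beta
T ratio = 352/298 = 1.18120805
(T ratio)^alpha = 1.18120805^1.95 = 1.383683
(P/Pref)^beta = 4^(-0.15) = 0.812252
SL = 0.47 * 1.383683 * 0.812252 = 0.5282 m/s


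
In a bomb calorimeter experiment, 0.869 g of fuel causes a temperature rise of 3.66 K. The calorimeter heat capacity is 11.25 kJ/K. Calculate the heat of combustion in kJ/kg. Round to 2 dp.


Hc = C_cal * delta_T / m_fuel
Q_released = 11.25 * 3.66 = 41.1750 kJ
m_fuel = 0.869 g = 0.869/1000 kg = 0.000869 kg
Hc = 41.1750 / 0.000869 = 47382.05 kJ/kg


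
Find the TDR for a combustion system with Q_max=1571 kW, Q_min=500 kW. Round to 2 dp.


TDR = Q_max / Q_min
TDR = 1571 / 500 = 3.14


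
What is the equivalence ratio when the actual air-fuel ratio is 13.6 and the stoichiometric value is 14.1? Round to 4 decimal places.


phi = AFR_stoich / AFR_actual
phi = 14.1 / 13.6 = 1.0368


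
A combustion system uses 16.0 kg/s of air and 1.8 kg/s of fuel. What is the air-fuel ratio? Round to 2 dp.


AFR = m_air / m_fuel
AFR = 16.0 / 1.8 = 8.89


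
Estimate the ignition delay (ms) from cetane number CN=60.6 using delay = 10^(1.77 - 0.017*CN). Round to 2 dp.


delay = 10^(1.77 - 0.017*CN)
Exponent = 1.77 - 0.017*60.6 = 0.7398
delay = 10^0.7398 = 5.49 ms


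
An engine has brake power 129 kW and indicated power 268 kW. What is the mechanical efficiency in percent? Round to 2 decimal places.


eta_mech = (BP / IP) * 100
Ratio = 129 / 268 = 0.4813
eta_mech = 0.4813 * 100 = 48.13%


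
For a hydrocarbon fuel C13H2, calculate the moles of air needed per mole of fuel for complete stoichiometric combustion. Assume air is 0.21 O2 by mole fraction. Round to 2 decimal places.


Balanced combustion: C13H2 + 13.5 O2 -> 13 CO2 + 1 H2O
O2 needed = C + H/4 = 13 + 2/4 = 13.50 moles
Air moles = O2 / 0.21 = 13.50 / 0.21 = 64.29 moles air


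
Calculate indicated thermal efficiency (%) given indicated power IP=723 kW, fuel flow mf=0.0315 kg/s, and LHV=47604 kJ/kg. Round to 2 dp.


eta_ith = (IP / (mf * LHV)) * 100
Denominator = 0.0315 * 47604 = 1499.5260 kW
eta_ith = (723 / 1499.5260) * 100 = 48.22%


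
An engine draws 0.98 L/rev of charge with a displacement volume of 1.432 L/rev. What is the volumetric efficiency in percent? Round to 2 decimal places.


eta_v = (V_actual / V_disp) * 100
Ratio = 0.98 / 1.432 = 0.6844
eta_v = 0.6844 * 100 = 68.44%


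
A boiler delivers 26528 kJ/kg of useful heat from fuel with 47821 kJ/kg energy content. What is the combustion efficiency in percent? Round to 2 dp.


Efficiency = (Q_useful / Q_fuel) * 100
Efficiency = (26528 / 47821) * 100
Efficiency = 0.5547 * 100 = 55.47%


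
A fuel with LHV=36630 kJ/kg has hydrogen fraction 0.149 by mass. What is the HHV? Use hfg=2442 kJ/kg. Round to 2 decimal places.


HHV = LHV + hfg * 9 * H
Water addition = 2442 * 9 * 0.149 = 3274.722 kJ/kg
HHV = 36630 + 3274.722 = 39904.72 kJ/kg


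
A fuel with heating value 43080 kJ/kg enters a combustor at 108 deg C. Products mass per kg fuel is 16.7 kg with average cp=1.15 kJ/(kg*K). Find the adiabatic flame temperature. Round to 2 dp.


T_ad = T_in + Hc / (m_p * cp)
Denominator = 16.7 * 1.15 = 19.2050
Temperature rise = 43080 / 19.2050 = 2243.17 K
T_ad = 108 + 2243.17 = 2351.17 deg C


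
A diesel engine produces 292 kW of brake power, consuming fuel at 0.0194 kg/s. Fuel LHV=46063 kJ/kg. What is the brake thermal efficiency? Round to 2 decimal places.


eta_BTE = (BP / (mf * LHV)) * 100
Denominator = 0.0194 * 46063 = 893.6222 kW
eta_BTE = (292 / 893.6222) * 100 = 32.68%


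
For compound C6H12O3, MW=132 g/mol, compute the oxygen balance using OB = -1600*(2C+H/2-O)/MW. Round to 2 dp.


OB = -1600 * (2C + H/2 - O) / MW
Inner = 2*6 + 12/2 - 3 = 15.00
OB = -1600 * 15.00 / 132 = -181.82%


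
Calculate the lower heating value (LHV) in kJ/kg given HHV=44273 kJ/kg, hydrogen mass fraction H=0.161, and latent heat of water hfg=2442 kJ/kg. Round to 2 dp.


LHV = HHV - hfg * 9 * H
Water correction = 2442 * 9 * 0.161 = 3538.458 kJ/kg
LHV = 44273 - 3538.458 = 40734.54 kJ/kg


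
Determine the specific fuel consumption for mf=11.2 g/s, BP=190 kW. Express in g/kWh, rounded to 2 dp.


SFC = (mf / BP) * 3600
Rate = 11.2 / 190 = 0.058947 g/(s*kW)
SFC = 0.058947 * 3600 = 212.21 g/kWh


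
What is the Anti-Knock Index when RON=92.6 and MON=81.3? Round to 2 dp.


AKI = (RON + MON) / 2
AKI = (92.6 + 81.3) / 2
AKI = 173.9 / 2 = 86.95


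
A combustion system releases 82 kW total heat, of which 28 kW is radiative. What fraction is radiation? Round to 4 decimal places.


f_rad = Q_rad / Q_total
f_rad = 28 / 82 = 0.3415


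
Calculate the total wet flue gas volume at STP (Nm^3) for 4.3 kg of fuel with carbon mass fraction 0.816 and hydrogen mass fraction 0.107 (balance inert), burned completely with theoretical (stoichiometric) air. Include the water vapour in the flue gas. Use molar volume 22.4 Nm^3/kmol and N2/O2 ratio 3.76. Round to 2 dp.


Per kg fuel: CO2 = (C/12 kmol)*22.4 = (0.816/12)*22.4 = 1.52320 Nm^3
Per kg fuel: H2O = (H/2 kmol)*22.4 = (0.107/2)*22.4 = 1.19840 Nm^3
O2 needed per kg fuel = C/12 + H/4 = 0.816/12 + 0.107/4 = 0.09475000 kmol
Per kg fuel: N2 = O2*3.76*22.4 = 0.09475000*3.76*22.4 = 7.98022 Nm^3
Total per kg = 1.52320 + 1.19840 + 7.98022 = 10.70182 Nm^3
Total = 10.70182 * 4.3 = 46.02 Nm^3
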